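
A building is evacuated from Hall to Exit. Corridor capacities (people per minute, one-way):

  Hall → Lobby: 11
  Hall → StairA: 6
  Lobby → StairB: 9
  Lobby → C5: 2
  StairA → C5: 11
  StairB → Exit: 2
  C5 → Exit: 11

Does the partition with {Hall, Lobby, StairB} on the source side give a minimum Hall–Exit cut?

Yes — it is a minimum cut (capacity 10).

Given cut capacity: 6 + 2 + 2 = 10.
Augment Hall→Lobby→StairB→Exit: bottleneck 2, flow now 2.
Augment Hall→Lobby→C5→Exit: bottleneck 2, flow now 4.
Augment Hall→StairA→C5→Exit: bottleneck 6, flow now 10.
No augmenting path remains; maximum flow = 10.
Cut capacity 10 equals the max flow, so it is a minimum cut.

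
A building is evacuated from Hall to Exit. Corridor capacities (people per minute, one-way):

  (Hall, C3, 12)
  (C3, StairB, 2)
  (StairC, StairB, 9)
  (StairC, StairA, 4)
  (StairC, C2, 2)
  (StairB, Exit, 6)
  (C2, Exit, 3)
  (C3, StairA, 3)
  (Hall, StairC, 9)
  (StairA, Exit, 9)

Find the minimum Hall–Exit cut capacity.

Augment Hall→StairC→StairB→Exit: bottleneck 6, flow now 6.
Augment Hall→StairC→StairA→Exit: bottleneck 3, flow now 9.
Augment Hall→C3→StairA→Exit: bottleneck 3, flow now 12.
Augment Hall→C3→StairB→StairC→StairA→Exit: bottleneck 1, flow now 13. (uses reverse residual edge)
Augment Hall→C3→StairB→StairC→C2→Exit: bottleneck 1, flow now 14. (uses reverse residual edge)
No augmenting path remains; maximum flow = 14.
By max-flow min-cut, the minimum cut capacity equals the max flow.
In the residual graph, reachable from Hall: {Hall, C3}.
Min-cut edges: Hall→StairC (9), C3→StairB (2), C3→StairA (3); capacity 9 + 2 + 3 = 14.

14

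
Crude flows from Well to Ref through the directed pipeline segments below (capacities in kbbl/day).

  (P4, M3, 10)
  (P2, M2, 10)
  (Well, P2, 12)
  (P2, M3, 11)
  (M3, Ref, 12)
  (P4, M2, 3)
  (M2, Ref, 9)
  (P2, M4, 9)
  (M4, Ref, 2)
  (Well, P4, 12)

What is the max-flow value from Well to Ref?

Augment Well→P2→M2→Ref: bottleneck 9, flow now 9.
Augment Well→P2→M3→Ref: bottleneck 3, flow now 12.
Augment Well→P4→M3→Ref: bottleneck 9, flow now 21.
Augment Well→P4→M2→P2→M4→Ref: bottleneck 2, flow now 23. (uses reverse residual edge)
No augmenting path remains; maximum flow = 23.
In the residual graph, reachable from Well: {Well, P2, P4, M2, M3, M4}.
Min-cut edges: M2→Ref (9), M3→Ref (12), M4→Ref (2); capacity 9 + 12 + 2 = 23.
This cut is saturated, so no flow can exceed 23.

23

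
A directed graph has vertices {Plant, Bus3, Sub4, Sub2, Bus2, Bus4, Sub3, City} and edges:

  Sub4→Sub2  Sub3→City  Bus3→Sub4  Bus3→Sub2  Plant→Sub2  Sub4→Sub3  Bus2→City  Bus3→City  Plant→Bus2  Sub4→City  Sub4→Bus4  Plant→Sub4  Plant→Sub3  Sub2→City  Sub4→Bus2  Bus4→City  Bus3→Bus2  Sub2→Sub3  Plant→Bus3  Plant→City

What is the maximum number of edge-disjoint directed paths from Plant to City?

Assign every edge capacity 1; by Menger, the answer equals the max flow.
Path Plant→City (+1); total 1.
Path Plant→Bus3→City (+1); total 2.
Path Plant→Sub4→City (+1); total 3.
Path Plant→Sub2→City (+1); total 4.
Path Plant→Bus2→City (+1); total 5.
Path Plant→Sub3→City (+1); total 6.
No residual Plant→City path; max flow = 6.
Certifying cut of size 6: {Plant→Bus2, Plant→Bus3, Plant→City, Plant→Sub2, Plant→Sub3, Plant→Sub4}.

6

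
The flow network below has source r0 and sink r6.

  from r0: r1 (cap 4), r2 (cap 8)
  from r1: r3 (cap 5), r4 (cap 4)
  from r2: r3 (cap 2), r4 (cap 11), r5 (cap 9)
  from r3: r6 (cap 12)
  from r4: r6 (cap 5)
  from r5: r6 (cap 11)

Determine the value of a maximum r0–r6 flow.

12

Augment r0→r1→r3→r6: bottleneck 4, flow now 4.
Augment r0→r2→r3→r6: bottleneck 2, flow now 6.
Augment r0→r2→r4→r6: bottleneck 5, flow now 11.
Augment r0→r2→r5→r6: bottleneck 1, flow now 12.
No augmenting path remains; maximum flow = 12.
In the residual graph, reachable from r0: {r0}.
Min-cut edges: r0→r1 (4), r0→r2 (8); capacity 4 + 8 = 12.
This cut is saturated, so no flow can exceed 12.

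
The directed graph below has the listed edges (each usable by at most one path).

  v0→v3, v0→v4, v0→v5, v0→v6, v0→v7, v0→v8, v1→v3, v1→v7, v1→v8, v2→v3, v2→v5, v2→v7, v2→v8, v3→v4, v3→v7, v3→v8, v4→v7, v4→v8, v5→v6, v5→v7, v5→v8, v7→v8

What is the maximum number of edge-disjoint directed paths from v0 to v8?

Assign every edge capacity 1; by Menger, the answer equals the max flow.
Path v0→v8 (+1); total 1.
Path v0→v3→v8 (+1); total 2.
Path v0→v4→v8 (+1); total 3.
Path v0→v5→v8 (+1); total 4.
Path v0→v7→v8 (+1); total 5.
No residual v0→v8 path; max flow = 5.
Certifying cut of size 5: {v0→v3, v0→v4, v0→v5, v0→v7, v0→v8}.

5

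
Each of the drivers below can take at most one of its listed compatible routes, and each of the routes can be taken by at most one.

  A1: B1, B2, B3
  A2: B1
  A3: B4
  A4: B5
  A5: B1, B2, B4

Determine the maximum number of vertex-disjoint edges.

Unit-capacity flow: source→left, listed edges, right→sink; max matching = max flow.
Augmenting path A1→B1 (+1); matched 1.
Augmenting path A3→B4 (+1); matched 2.
Augmenting path A4→B5 (+1); matched 3.
Augmenting path A5→B2 (+1); matched 4.
Augmenting path A2→B1→A1→B3 (+1); matched 5.
No augmenting path remains; maximum matching = 5.
König certificate: {A1, A2, A3, A4, A5} is a vertex cover of size 5 (every listed pair touches it), so no matching can be larger.

5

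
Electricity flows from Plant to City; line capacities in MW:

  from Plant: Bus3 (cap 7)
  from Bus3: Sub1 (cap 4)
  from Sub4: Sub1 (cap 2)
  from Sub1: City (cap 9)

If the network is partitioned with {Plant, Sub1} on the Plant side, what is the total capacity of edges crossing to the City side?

Edges leaving {Plant, Sub1}: Plant→Bus3 (7), Sub1→City (9).
Cut capacity = 7 + 9 = 16.

16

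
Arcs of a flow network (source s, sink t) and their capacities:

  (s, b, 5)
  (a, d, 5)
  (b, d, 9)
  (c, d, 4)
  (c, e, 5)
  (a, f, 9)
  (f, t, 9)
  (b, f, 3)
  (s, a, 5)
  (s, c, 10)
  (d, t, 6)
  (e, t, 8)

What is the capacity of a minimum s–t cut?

19

Augment s→a→d→t: bottleneck 5, flow now 5.
Augment s→b→d→t: bottleneck 1, flow now 6.
Augment s→b→f→t: bottleneck 3, flow now 9.
Augment s→c→e→t: bottleneck 5, flow now 14.
Augment s→b→d→a→f→t: bottleneck 1, flow now 15. (uses reverse residual edge)
Augment s→c→d→a→f→t: bottleneck 4, flow now 19. (uses reverse residual edge)
No augmenting path remains; maximum flow = 19.
By max-flow min-cut, the minimum cut capacity equals the max flow.
In the residual graph, reachable from s: {s, c}.
Min-cut edges: s→a (5), s→b (5), c→d (4), c→e (5); capacity 5 + 5 + 4 + 5 = 19.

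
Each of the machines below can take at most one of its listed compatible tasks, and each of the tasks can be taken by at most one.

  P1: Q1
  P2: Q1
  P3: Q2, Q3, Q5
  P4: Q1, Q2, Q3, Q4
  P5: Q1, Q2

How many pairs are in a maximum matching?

4

Unit-capacity flow: source→left, listed edges, right→sink; max matching = max flow.
Augmenting path P1→Q1 (+1); matched 1.
Augmenting path P3→Q2 (+1); matched 2.
Augmenting path P4→Q3 (+1); matched 3.
Augmenting path P5→Q2→P3→Q5 (+1); matched 4.
No augmenting path remains; maximum matching = 4.
König certificate: {P3, P4, P5, Q1} is a vertex cover of size 4 (every listed pair touches it), so no matching can be larger.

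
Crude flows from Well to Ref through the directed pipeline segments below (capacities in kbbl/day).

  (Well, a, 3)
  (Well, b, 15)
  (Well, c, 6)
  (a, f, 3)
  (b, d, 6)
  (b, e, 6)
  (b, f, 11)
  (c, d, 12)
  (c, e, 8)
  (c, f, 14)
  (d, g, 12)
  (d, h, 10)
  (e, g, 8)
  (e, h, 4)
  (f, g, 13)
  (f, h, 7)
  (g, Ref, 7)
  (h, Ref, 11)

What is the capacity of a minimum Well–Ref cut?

18

Augment Well→a→f→g→Ref: bottleneck 3, flow now 3.
Augment Well→b→d→g→Ref: bottleneck 4, flow now 7.
Augment Well→b→d→h→Ref: bottleneck 2, flow now 9.
Augment Well→b→e→h→Ref: bottleneck 4, flow now 13.
Augment Well→b→f→h→Ref: bottleneck 5, flow now 18.
No augmenting path remains; maximum flow = 18.
By max-flow min-cut, the minimum cut capacity equals the max flow.
In the residual graph, reachable from Well: {Well, a, b, c, d, e, f, g, h}.
Min-cut edges: g→Ref (7), h→Ref (11); capacity 7 + 11 = 18.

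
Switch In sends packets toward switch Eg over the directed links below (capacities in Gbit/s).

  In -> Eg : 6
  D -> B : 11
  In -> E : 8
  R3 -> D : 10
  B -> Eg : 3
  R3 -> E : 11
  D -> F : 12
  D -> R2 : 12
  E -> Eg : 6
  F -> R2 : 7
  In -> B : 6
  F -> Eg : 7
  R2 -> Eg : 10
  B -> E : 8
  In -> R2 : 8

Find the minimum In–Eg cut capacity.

23

Augment In→Eg: bottleneck 6, flow now 6.
Augment In→B→Eg: bottleneck 3, flow now 9.
Augment In→E→Eg: bottleneck 6, flow now 15.
Augment In→R2→Eg: bottleneck 8, flow now 23.
No augmenting path remains; maximum flow = 23.
By max-flow min-cut, the minimum cut capacity equals the max flow.
In the residual graph, reachable from In: {In, B, E}.
Min-cut edges: In→R2 (8), In→Eg (6), B→Eg (3), E→Eg (6); capacity 8 + 6 + 3 + 6 = 23.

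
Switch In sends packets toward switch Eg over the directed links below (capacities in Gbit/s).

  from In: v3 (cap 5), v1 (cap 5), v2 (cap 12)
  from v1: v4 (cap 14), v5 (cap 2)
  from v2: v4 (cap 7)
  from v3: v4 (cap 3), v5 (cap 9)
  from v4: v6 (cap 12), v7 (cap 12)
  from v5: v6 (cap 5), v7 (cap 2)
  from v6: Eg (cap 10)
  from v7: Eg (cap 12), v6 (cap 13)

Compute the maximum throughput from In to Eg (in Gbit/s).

Augment In→v1→v4→v6→Eg: bottleneck 5, flow now 5.
Augment In→v2→v4→v6→Eg: bottleneck 5, flow now 10.
Augment In→v2→v4→v7→Eg: bottleneck 2, flow now 12.
Augment In→v3→v4→v7→Eg: bottleneck 3, flow now 15.
Augment In→v3→v5→v7→Eg: bottleneck 2, flow now 17.
No augmenting path remains; maximum flow = 17.
In the residual graph, reachable from In: {In, v2}.
Min-cut edges: In→v1 (5), In→v3 (5), v2→v4 (7); capacity 5 + 5 + 7 = 17.
This cut is saturated, so no flow can exceed 17.

17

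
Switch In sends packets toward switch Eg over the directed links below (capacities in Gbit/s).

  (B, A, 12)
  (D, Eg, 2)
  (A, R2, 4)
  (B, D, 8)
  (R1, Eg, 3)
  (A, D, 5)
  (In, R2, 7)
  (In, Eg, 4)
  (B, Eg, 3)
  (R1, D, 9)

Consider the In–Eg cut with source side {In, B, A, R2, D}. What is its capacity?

Edges leaving {In, B, A, R2, D}: In→Eg (4), B→Eg (3), D→Eg (2).
Cut capacity = 4 + 3 + 2 = 9.

9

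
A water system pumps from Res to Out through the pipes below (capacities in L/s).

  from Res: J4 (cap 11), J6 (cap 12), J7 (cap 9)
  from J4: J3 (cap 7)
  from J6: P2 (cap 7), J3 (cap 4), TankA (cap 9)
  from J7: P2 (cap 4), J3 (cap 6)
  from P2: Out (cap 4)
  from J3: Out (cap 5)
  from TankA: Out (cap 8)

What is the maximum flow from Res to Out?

17

Augment Res→J4→J3→Out: bottleneck 5, flow now 5.
Augment Res→J6→P2→Out: bottleneck 4, flow now 9.
Augment Res→J6→TankA→Out: bottleneck 8, flow now 17.
No augmenting path remains; maximum flow = 17.
In the residual graph, reachable from Res: {Res, J4, J6, J7, P2, J3, TankA}.
Min-cut edges: P2→Out (4), J3→Out (5), TankA→Out (8); capacity 4 + 5 + 8 = 17.
This cut is saturated, so no flow can exceed 17.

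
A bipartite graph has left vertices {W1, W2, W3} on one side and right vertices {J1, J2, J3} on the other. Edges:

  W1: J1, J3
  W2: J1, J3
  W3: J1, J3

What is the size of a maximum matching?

2

Unit-capacity flow: source→left, listed edges, right→sink; max matching = max flow.
Augmenting path W1→J1 (+1); matched 1.
Augmenting path W2→J3 (+1); matched 2.
No augmenting path remains; maximum matching = 2.
König certificate: {J1, J3} is a vertex cover of size 2 (every listed pair touches it), so no matching can be larger.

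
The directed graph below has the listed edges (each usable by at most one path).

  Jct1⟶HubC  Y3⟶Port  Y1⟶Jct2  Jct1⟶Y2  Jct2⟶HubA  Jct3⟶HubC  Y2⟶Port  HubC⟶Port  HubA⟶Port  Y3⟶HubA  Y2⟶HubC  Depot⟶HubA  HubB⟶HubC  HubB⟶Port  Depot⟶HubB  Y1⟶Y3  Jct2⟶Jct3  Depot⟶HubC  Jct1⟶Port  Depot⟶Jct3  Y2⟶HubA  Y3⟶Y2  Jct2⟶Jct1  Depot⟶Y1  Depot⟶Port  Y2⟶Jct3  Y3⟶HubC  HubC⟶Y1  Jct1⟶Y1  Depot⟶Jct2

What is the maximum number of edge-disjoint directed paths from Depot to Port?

Assign every edge capacity 1; by Menger, the answer equals the max flow.
Path Depot→Port (+1); total 1.
Path Depot→HubA→Port (+1); total 2.
Path Depot→HubB→Port (+1); total 3.
Path Depot→HubC→Port (+1); total 4.
Path Depot→Jct2→Jct1→Port (+1); total 5.
Path Depot→Y1→Y3→Port (+1); total 6.
No residual Depot→Port path; max flow = 6.
Certifying cut of size 6: {Depot→HubB, Depot→Port, HubA→Port, HubC→Port, Jct2→Jct1, Y1→Y3}.

6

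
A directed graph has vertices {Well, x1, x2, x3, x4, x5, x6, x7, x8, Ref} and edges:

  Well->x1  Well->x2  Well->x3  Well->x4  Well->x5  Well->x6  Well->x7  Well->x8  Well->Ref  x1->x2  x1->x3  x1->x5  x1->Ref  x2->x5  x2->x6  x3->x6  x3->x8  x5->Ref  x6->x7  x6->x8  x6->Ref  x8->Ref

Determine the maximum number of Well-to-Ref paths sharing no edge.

Assign every edge capacity 1; by Menger, the answer equals the max flow.
Path Well→Ref (+1); total 1.
Path Well→x1→Ref (+1); total 2.
Path Well→x5→Ref (+1); total 3.
Path Well→x6→Ref (+1); total 4.
Path Well→x8→Ref (+1); total 5.
No residual Well→Ref path; max flow = 5.
Certifying cut of size 5: {Well→Ref, Well→x1, x5→Ref, x6→Ref, x8→Ref}.

5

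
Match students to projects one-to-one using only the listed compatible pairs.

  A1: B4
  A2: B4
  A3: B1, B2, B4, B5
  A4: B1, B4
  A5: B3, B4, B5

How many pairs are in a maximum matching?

Unit-capacity flow: source→left, listed edges, right→sink; max matching = max flow.
Augmenting path A1→B4 (+1); matched 1.
Augmenting path A3→B1 (+1); matched 2.
Augmenting path A5→B3 (+1); matched 3.
Augmenting path A4→B1→A3→B2 (+1); matched 4.
No augmenting path remains; maximum matching = 4.
König certificate: {A3, A4, A5, B4} is a vertex cover of size 4 (every listed pair touches it), so no matching can be larger.

4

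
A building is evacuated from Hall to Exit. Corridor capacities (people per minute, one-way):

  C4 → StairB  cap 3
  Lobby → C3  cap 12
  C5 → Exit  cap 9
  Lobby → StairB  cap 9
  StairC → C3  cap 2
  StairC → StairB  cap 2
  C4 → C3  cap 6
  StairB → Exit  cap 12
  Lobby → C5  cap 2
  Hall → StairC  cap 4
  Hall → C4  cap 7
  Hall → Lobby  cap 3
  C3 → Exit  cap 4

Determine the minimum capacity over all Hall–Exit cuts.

12

Augment Hall→StairC→C3→Exit: bottleneck 2, flow now 2.
Augment Hall→StairC→StairB→Exit: bottleneck 2, flow now 4.
Augment Hall→Lobby→C3→Exit: bottleneck 2, flow now 6.
Augment Hall→Lobby→C5→Exit: bottleneck 1, flow now 7.
Augment Hall→C4→StairB→Exit: bottleneck 3, flow now 10.
Augment Hall→C4→C3→Lobby→C5→Exit: bottleneck 1, flow now 11. (uses reverse residual edge)
Augment Hall→C4→C3→Lobby→StairB→Exit: bottleneck 1, flow now 12. (uses reverse residual edge)
No augmenting path remains; maximum flow = 12.
By max-flow min-cut, the minimum cut capacity equals the max flow.
In the residual graph, reachable from Hall: {Hall, StairC, C4, C3}.
Min-cut edges: Hall→Lobby (3), StairC→StairB (2), C4→StairB (3), C3→Exit (4); capacity 3 + 2 + 3 + 4 = 12.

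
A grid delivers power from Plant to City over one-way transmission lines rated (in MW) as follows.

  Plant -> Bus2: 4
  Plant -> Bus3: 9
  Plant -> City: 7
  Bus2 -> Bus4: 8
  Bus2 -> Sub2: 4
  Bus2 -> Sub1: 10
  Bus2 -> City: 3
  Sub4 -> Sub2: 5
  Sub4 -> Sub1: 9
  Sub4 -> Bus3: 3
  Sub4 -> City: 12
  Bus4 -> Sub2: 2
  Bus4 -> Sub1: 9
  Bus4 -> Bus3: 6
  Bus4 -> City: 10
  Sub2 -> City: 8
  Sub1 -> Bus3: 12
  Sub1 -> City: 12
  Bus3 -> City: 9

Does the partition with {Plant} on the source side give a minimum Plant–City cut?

Yes — it is a minimum cut (capacity 20).

Given cut capacity: 4 + 9 + 7 = 20.
Augment Plant→City: bottleneck 7, flow now 7.
Augment Plant→Bus2→City: bottleneck 3, flow now 10.
Augment Plant→Bus3→City: bottleneck 9, flow now 19.
Augment Plant→Bus2→Bus4→City: bottleneck 1, flow now 20.
No augmenting path remains; maximum flow = 20.
Cut capacity 20 equals the max flow, so it is a minimum cut.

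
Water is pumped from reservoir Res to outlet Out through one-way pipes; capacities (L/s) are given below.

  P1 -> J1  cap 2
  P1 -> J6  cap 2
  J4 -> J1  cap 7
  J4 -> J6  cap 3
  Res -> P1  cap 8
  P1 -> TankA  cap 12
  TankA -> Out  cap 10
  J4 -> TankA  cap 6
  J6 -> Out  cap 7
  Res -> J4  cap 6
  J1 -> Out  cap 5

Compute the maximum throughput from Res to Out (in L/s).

14

Augment Res→J4→TankA→Out: bottleneck 6, flow now 6.
Augment Res→P1→TankA→Out: bottleneck 4, flow now 10.
Augment Res→P1→J6→Out: bottleneck 2, flow now 12.
Augment Res→P1→J1→Out: bottleneck 2, flow now 14.
No augmenting path remains; maximum flow = 14.
In the residual graph, reachable from Res: {Res}.
Min-cut edges: Res→J4 (6), Res→P1 (8); capacity 6 + 8 = 14.
This cut is saturated, so no flow can exceed 14.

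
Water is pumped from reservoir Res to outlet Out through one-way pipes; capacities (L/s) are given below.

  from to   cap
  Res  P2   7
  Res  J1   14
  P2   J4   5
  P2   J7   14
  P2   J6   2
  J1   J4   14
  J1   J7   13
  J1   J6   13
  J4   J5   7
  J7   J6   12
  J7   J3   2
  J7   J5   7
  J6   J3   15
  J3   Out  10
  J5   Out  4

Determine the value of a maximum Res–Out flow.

Augment Res→P2→J4→J5→Out: bottleneck 4, flow now 4.
Augment Res→P2→J7→J3→Out: bottleneck 2, flow now 6.
Augment Res→P2→J6→J3→Out: bottleneck 1, flow now 7.
Augment Res→J1→J6→J3→Out: bottleneck 7, flow now 14.
No augmenting path remains; maximum flow = 14.
In the residual graph, reachable from Res: {Res, P2, J1, J4, J7, J6, J3, J5}.
Min-cut edges: J3→Out (10), J5→Out (4); capacity 10 + 4 = 14.
This cut is saturated, so no flow can exceed 14.

14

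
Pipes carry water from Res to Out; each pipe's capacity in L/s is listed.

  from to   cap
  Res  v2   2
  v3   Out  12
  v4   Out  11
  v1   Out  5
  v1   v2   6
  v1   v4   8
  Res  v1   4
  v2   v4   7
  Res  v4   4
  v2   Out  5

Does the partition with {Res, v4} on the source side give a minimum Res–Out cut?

No — its capacity is 17, but the minimum cut has capacity 10.

Given cut capacity: 4 + 2 + 11 = 17.
Augment Res→v1→Out: bottleneck 4, flow now 4.
Augment Res→v2→Out: bottleneck 2, flow now 6.
Augment Res→v4→Out: bottleneck 4, flow now 10.
No augmenting path remains; maximum flow = 10.
In the residual graph, reachable from Res: {Res}.
Min-cut edges: Res→v1 (4), Res→v2 (2), Res→v4 (4); capacity 4 + 2 + 4 = 10.
Cut capacity 17 exceeds the max flow 10, so it is not minimum.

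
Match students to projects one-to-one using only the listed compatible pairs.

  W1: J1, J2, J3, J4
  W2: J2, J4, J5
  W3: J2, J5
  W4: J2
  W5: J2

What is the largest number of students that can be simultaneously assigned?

Unit-capacity flow: source→left, listed edges, right→sink; max matching = max flow.
Augmenting path W1→J1 (+1); matched 1.
Augmenting path W2→J2 (+1); matched 2.
Augmenting path W3→J5 (+1); matched 3.
Augmenting path W4→J2→W2→J4 (+1); matched 4.
No augmenting path remains; maximum matching = 4.
König certificate: {W1, W2, W3, J2} is a vertex cover of size 4 (every listed pair touches it), so no matching can be larger.

4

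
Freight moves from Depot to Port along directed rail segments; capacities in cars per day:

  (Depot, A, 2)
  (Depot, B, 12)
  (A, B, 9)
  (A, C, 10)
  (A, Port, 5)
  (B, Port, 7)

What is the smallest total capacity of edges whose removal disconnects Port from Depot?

Augment Depot→A→Port: bottleneck 2, flow now 2.
Augment Depot→B→Port: bottleneck 7, flow now 9.
No augmenting path remains; maximum flow = 9.
By max-flow min-cut, the minimum cut capacity equals the max flow.
In the residual graph, reachable from Depot: {Depot, B}.
Min-cut edges: Depot→A (2), B→Port (7); capacity 2 + 7 = 9.

9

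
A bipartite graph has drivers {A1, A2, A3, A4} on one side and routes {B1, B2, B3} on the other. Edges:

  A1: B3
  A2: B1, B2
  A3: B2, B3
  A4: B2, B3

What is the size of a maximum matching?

Unit-capacity flow: source→left, listed edges, right→sink; max matching = max flow.
Augmenting path A1→B3 (+1); matched 1.
Augmenting path A2→B1 (+1); matched 2.
Augmenting path A3→B2 (+1); matched 3.
No augmenting path remains; maximum matching = 3.
König certificate: {A2, B2, B3} is a vertex cover of size 3 (every listed pair touches it), so no matching can be larger.

3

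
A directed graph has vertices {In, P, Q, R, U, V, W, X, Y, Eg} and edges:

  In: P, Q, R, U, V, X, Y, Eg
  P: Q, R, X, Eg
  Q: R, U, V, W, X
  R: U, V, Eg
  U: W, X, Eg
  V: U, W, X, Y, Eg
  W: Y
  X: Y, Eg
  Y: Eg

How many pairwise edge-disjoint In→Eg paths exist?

7

Assign every edge capacity 1; by Menger, the answer equals the max flow.
Path In→Eg (+1); total 1.
Path In→P→Eg (+1); total 2.
Path In→R→Eg (+1); total 3.
Path In→U→Eg (+1); total 4.
Path In→V→Eg (+1); total 5.
Path In→X→Eg (+1); total 6.
Path In→Y→Eg (+1); total 7.
No residual In→Eg path; max flow = 7.
Certifying cut of size 7: {In→Eg, In→P, R→Eg, U→Eg, V→Eg, X→Eg, Y→Eg}.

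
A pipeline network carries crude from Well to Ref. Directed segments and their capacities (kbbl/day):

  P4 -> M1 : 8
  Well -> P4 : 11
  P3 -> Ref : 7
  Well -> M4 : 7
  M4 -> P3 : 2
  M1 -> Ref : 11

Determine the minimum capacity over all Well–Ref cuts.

10

Augment Well→M4→P3→Ref: bottleneck 2, flow now 2.
Augment Well→P4→M1→Ref: bottleneck 8, flow now 10.
No augmenting path remains; maximum flow = 10.
By max-flow min-cut, the minimum cut capacity equals the max flow.
In the residual graph, reachable from Well: {Well, M4, P4}.
Min-cut edges: M4→P3 (2), P4→M1 (8); capacity 2 + 8 = 10.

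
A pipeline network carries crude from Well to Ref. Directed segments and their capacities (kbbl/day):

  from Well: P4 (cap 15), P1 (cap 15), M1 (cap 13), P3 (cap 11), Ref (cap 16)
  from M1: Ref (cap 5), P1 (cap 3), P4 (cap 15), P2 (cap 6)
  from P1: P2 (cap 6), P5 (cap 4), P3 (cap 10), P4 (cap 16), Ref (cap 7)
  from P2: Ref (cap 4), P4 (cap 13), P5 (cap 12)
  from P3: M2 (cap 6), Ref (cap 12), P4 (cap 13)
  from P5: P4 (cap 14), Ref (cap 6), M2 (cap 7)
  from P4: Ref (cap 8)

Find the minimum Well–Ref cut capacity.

58

Augment Well→Ref: bottleneck 16, flow now 16.
Augment Well→M1→Ref: bottleneck 5, flow now 21.
Augment Well→P1→Ref: bottleneck 7, flow now 28.
Augment Well→P3→Ref: bottleneck 11, flow now 39.
Augment Well→P4→Ref: bottleneck 8, flow now 47.
Augment Well→M1→P2→Ref: bottleneck 4, flow now 51.
Augment Well→P1→P3→Ref: bottleneck 1, flow now 52.
Augment Well→P1→P5→Ref: bottleneck 4, flow now 56.
Augment Well→M1→P2→P5→Ref: bottleneck 2, flow now 58.
No augmenting path remains; maximum flow = 58.
By max-flow min-cut, the minimum cut capacity equals the max flow.
In the residual graph, reachable from Well: {Well, M1, P1, P2, P3, P5, M2, P4}.
Min-cut edges: Well→Ref (16), M1→Ref (5), P1→Ref (7), P2→Ref (4), P3→Ref (12), P5→Ref (6), P4→Ref (8); capacity 16 + 5 + 7 + 4 + 12 + 6 + 8 = 58.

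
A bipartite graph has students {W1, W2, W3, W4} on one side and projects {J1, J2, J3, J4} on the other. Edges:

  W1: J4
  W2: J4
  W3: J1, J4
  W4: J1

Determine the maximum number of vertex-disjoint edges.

2

Unit-capacity flow: source→left, listed edges, right→sink; max matching = max flow.
Augmenting path W1→J4 (+1); matched 1.
Augmenting path W3→J1 (+1); matched 2.
No augmenting path remains; maximum matching = 2.
König certificate: {J1, J4} is a vertex cover of size 2 (every listed pair touches it), so no matching can be larger.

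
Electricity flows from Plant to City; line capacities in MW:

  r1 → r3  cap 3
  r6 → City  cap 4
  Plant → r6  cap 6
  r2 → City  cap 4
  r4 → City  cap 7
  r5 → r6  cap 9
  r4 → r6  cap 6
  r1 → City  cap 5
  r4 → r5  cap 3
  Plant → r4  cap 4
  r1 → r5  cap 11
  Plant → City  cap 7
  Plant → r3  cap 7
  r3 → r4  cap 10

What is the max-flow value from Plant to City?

Augment Plant→City: bottleneck 7, flow now 7.
Augment Plant→r4→City: bottleneck 4, flow now 11.
Augment Plant→r6→City: bottleneck 4, flow now 15.
Augment Plant→r3→r4→City: bottleneck 3, flow now 18.
No augmenting path remains; maximum flow = 18.
In the residual graph, reachable from Plant: {Plant, r3, r4, r5, r6}.
Min-cut edges: Plant→City (7), r4→City (7), r6→City (4); capacity 7 + 7 + 4 = 18.
This cut is saturated, so no flow can exceed 18.

18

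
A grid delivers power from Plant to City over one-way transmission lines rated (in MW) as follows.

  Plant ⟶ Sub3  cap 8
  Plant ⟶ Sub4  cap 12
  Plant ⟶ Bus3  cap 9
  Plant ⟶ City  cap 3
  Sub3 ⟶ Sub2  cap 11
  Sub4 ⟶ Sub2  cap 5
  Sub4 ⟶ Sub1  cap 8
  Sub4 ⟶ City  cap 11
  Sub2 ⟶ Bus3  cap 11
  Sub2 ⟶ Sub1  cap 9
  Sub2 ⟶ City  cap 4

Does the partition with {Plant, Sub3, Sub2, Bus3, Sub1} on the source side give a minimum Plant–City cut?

No — its capacity is 19, but the minimum cut has capacity 18.

Given cut capacity: 12 + 3 + 4 = 19.
Augment Plant→City: bottleneck 3, flow now 3.
Augment Plant→Sub4→City: bottleneck 11, flow now 14.
Augment Plant→Sub3→Sub2→City: bottleneck 4, flow now 18.
No augmenting path remains; maximum flow = 18.
In the residual graph, reachable from Plant: {Plant, Sub3, Sub4, Sub2, Bus3, Sub1}.
Min-cut edges: Plant→City (3), Sub4→City (11), Sub2→City (4); capacity 3 + 11 + 4 = 18.
Cut capacity 19 exceeds the max flow 18, so it is not minimum.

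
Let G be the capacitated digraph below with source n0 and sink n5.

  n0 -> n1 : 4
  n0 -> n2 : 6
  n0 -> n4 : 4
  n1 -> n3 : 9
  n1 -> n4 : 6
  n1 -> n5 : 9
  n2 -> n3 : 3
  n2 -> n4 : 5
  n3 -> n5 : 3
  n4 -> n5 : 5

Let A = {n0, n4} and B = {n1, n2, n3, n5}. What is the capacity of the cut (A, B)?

Edges leaving {n0, n4}: n0→n1 (4), n0→n2 (6), n4→n5 (5).
Cut capacity = 4 + 6 + 5 = 15.

15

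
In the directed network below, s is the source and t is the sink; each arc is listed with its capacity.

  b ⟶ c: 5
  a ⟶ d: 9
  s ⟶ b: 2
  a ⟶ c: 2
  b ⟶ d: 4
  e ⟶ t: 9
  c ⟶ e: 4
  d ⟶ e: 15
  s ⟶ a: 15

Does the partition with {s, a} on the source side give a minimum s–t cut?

Given cut capacity: 2 + 2 + 9 = 13.
Augment s→a→c→e→t: bottleneck 2, flow now 2.
Augment s→a→d→e→t: bottleneck 7, flow now 9.
No augmenting path remains; maximum flow = 9.
In the residual graph, reachable from s: {s, a, b, c, d, e}.
Min-cut edges: e→t (9); capacity 9 = 9.
Cut capacity 13 exceeds the max flow 9, so it is not minimum.

No — its capacity is 13, but the minimum cut has capacity 9.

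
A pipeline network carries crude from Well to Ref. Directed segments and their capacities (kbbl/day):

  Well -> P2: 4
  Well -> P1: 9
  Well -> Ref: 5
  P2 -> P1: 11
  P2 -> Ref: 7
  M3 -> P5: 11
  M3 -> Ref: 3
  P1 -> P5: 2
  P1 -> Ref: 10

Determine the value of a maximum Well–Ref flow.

18

Augment Well→Ref: bottleneck 5, flow now 5.
Augment Well→P2→Ref: bottleneck 4, flow now 9.
Augment Well→P1→Ref: bottleneck 9, flow now 18.
No augmenting path remains; maximum flow = 18.
In the residual graph, reachable from Well: {Well}.
Min-cut edges: Well→P2 (4), Well→P1 (9), Well→Ref (5); capacity 4 + 9 + 5 = 18.
This cut is saturated, so no flow can exceed 18.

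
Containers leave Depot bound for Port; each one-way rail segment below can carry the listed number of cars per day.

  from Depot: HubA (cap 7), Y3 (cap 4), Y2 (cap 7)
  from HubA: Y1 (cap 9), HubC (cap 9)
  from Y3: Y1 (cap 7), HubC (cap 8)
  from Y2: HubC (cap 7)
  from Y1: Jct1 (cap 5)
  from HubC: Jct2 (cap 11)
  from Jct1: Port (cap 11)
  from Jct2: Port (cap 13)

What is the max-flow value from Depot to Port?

16

Augment Depot→HubA→Y1→Jct1→Port: bottleneck 5, flow now 5.
Augment Depot→HubA→HubC→Jct2→Port: bottleneck 2, flow now 7.
Augment Depot→Y3→HubC→Jct2→Port: bottleneck 4, flow now 11.
Augment Depot→Y2→HubC→Jct2→Port: bottleneck 5, flow now 16.
No augmenting path remains; maximum flow = 16.
In the residual graph, reachable from Depot: {Depot, HubA, Y3, Y2, Y1, HubC}.
Min-cut edges: Y1→Jct1 (5), HubC→Jct2 (11); capacity 5 + 11 = 16.
This cut is saturated, so no flow can exceed 16.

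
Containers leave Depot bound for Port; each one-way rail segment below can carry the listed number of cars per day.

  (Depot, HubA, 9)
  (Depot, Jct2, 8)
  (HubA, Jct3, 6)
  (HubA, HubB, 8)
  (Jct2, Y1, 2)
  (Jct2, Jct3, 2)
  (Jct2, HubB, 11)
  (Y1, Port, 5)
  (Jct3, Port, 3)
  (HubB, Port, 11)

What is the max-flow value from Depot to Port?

Augment Depot→HubA→Jct3→Port: bottleneck 3, flow now 3.
Augment Depot→HubA→HubB→Port: bottleneck 6, flow now 9.
Augment Depot→Jct2→Y1→Port: bottleneck 2, flow now 11.
Augment Depot→Jct2→HubB→Port: bottleneck 5, flow now 16.
No augmenting path remains; maximum flow = 16.
In the residual graph, reachable from Depot: {Depot, HubA, Jct2, Jct3, HubB}.
Min-cut edges: Jct2→Y1 (2), Jct3→Port (3), HubB→Port (11); capacity 2 + 3 + 11 = 16.
This cut is saturated, so no flow can exceed 16.

16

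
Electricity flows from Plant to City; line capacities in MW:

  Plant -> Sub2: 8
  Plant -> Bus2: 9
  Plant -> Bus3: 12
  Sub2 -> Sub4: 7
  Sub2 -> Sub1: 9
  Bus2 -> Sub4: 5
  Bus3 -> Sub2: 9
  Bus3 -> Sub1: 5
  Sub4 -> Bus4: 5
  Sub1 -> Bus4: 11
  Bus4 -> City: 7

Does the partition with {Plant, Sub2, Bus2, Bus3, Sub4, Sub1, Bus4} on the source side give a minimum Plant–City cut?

Given cut capacity: 7 = 7.
Augment Plant→Sub2→Sub4→Bus4→City: bottleneck 5, flow now 5.
Augment Plant→Sub2→Sub1→Bus4→City: bottleneck 2, flow now 7.
No augmenting path remains; maximum flow = 7.
Cut capacity 7 equals the max flow, so it is a minimum cut.

Yes — it is a minimum cut (capacity 7).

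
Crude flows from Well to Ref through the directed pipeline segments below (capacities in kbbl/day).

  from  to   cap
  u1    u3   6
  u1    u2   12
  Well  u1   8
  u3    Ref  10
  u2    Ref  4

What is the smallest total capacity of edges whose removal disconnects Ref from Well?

Augment Well→u1→u2→Ref: bottleneck 4, flow now 4.
Augment Well→u1→u3→Ref: bottleneck 4, flow now 8.
No augmenting path remains; maximum flow = 8.
By max-flow min-cut, the minimum cut capacity equals the max flow.
In the residual graph, reachable from Well: {Well}.
Min-cut edges: Well→u1 (8); capacity 8 = 8.

8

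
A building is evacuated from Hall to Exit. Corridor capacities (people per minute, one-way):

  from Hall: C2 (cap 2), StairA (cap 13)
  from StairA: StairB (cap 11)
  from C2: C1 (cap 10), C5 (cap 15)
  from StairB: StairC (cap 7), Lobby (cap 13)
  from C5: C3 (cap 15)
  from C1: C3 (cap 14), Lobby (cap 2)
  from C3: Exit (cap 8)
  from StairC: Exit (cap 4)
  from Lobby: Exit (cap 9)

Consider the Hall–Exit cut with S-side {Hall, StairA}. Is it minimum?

Yes — it is a minimum cut (capacity 13).

Given cut capacity: 2 + 11 = 13.
Augment Hall→StairA→StairB→StairC→Exit: bottleneck 4, flow now 4.
Augment Hall→StairA→StairB→Lobby→Exit: bottleneck 7, flow now 11.
Augment Hall→C2→C5→C3→Exit: bottleneck 2, flow now 13.
No augmenting path remains; maximum flow = 13.
Cut capacity 13 equals the max flow, so it is a minimum cut.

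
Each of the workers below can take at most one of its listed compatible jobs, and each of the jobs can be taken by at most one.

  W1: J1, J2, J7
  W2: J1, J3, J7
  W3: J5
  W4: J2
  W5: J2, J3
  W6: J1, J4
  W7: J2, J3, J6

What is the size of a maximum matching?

Unit-capacity flow: source→left, listed edges, right→sink; max matching = max flow.
Augmenting path W1→J1 (+1); matched 1.
Augmenting path W2→J3 (+1); matched 2.
Augmenting path W3→J5 (+1); matched 3.
Augmenting path W4→J2 (+1); matched 4.
Augmenting path W6→J4 (+1); matched 5.
Augmenting path W7→J6 (+1); matched 6.
Augmenting path W5→J3→W2→J7 (+1); matched 7.
No augmenting path remains; maximum matching = 7.
König certificate: {W1, W2, W3, W4, W5, W6, W7} is a vertex cover of size 7 (every listed pair touches it), so no matching can be larger.

7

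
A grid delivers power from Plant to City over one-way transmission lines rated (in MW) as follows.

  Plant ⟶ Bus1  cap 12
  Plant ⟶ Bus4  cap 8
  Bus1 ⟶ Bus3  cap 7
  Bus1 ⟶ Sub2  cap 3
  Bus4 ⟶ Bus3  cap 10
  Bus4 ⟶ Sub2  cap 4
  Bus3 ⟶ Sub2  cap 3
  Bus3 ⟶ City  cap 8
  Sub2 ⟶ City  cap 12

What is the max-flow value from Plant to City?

18

Augment Plant→Bus1→Bus3→City: bottleneck 7, flow now 7.
Augment Plant→Bus1→Sub2→City: bottleneck 3, flow now 10.
Augment Plant→Bus4→Bus3→City: bottleneck 1, flow now 11.
Augment Plant→Bus4→Sub2→City: bottleneck 4, flow now 15.
Augment Plant→Bus4→Bus3→Sub2→City: bottleneck 3, flow now 18.
No augmenting path remains; maximum flow = 18.
In the residual graph, reachable from Plant: {Plant, Bus1}.
Min-cut edges: Plant→Bus4 (8), Bus1→Bus3 (7), Bus1→Sub2 (3); capacity 8 + 7 + 3 = 18.
This cut is saturated, so no flow can exceed 18.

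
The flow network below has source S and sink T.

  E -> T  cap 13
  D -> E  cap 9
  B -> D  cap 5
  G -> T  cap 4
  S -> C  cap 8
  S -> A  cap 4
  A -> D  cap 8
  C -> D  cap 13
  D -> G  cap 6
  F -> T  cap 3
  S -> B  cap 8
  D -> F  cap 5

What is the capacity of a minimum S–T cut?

Augment S→A→D→E→T: bottleneck 4, flow now 4.
Augment S→B→D→E→T: bottleneck 5, flow now 9.
Augment S→C→D→F→T: bottleneck 3, flow now 12.
Augment S→C→D→G→T: bottleneck 4, flow now 16.
No augmenting path remains; maximum flow = 16.
By max-flow min-cut, the minimum cut capacity equals the max flow.
In the residual graph, reachable from S: {S, A, B, C, D, F, G}.
Min-cut edges: D→E (9), F→T (3), G→T (4); capacity 9 + 3 + 4 = 16.

16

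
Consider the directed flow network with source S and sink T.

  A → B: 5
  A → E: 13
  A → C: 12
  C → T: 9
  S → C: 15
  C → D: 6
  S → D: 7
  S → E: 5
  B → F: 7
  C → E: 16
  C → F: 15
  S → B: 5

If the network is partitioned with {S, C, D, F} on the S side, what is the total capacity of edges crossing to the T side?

35

Edges leaving {S, C, D, F}: S→B (5), S→E (5), C→E (16), C→T (9).
Cut capacity = 5 + 5 + 16 + 9 = 35.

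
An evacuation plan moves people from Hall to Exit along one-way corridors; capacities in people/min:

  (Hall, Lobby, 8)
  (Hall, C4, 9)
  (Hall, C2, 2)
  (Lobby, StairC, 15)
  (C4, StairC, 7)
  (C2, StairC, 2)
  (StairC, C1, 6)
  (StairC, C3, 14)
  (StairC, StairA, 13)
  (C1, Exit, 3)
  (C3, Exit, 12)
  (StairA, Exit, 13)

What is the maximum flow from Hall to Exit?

17

Augment Hall→Lobby→StairC→C1→Exit: bottleneck 3, flow now 3.
Augment Hall→Lobby→StairC→C3→Exit: bottleneck 5, flow now 8.
Augment Hall→C4→StairC→C3→Exit: bottleneck 7, flow now 15.
Augment Hall→C2→StairC→StairA→Exit: bottleneck 2, flow now 17.
No augmenting path remains; maximum flow = 17.
In the residual graph, reachable from Hall: {Hall, C4}.
Min-cut edges: Hall→Lobby (8), Hall→C2 (2), C4→StairC (7); capacity 8 + 2 + 7 = 17.
This cut is saturated, so no flow can exceed 17.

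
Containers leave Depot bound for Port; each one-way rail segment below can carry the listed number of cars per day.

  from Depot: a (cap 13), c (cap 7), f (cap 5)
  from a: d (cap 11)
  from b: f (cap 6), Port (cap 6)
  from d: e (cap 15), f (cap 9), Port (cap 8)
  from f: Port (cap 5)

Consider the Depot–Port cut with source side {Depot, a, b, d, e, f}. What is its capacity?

Edges leaving {Depot, a, b, d, e, f}: Depot→c (7), b→Port (6), d→Port (8), f→Port (5).
Cut capacity = 7 + 6 + 8 + 5 = 26.

26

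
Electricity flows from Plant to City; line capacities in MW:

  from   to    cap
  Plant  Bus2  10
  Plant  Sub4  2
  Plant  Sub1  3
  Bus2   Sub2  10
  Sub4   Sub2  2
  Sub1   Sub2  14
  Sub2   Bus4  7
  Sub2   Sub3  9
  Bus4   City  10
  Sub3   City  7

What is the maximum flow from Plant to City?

Augment Plant→Bus2→Sub2→Bus4→City: bottleneck 7, flow now 7.
Augment Plant→Bus2→Sub2→Sub3→City: bottleneck 3, flow now 10.
Augment Plant→Sub4→Sub2→Sub3→City: bottleneck 2, flow now 12.
Augment Plant→Sub1→Sub2→Sub3→City: bottleneck 2, flow now 14.
No augmenting path remains; maximum flow = 14.
In the residual graph, reachable from Plant: {Plant, Bus2, Sub4, Sub1, Sub2, Sub3}.
Min-cut edges: Sub2→Bus4 (7), Sub3→City (7); capacity 7 + 7 = 14.
This cut is saturated, so no flow can exceed 14.

14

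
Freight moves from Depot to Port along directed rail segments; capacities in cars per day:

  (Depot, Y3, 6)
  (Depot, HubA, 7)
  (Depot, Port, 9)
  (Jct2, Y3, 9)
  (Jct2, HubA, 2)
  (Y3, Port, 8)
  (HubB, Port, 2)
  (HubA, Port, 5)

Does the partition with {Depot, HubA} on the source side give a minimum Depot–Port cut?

Given cut capacity: 6 + 9 + 5 = 20.
Augment Depot→Port: bottleneck 9, flow now 9.
Augment Depot→Y3→Port: bottleneck 6, flow now 15.
Augment Depot→HubA→Port: bottleneck 5, flow now 20.
No augmenting path remains; maximum flow = 20.
Cut capacity 20 equals the max flow, so it is a minimum cut.

Yes — it is a minimum cut (capacity 20).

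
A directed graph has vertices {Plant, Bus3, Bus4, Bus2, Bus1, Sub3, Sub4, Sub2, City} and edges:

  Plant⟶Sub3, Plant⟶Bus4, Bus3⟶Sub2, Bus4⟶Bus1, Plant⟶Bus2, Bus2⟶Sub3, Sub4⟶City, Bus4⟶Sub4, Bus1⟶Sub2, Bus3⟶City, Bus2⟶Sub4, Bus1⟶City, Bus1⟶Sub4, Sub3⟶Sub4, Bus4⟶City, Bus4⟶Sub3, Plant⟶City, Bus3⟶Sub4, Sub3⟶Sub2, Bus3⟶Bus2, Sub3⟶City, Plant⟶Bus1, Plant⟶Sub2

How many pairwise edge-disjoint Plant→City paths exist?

5

Assign every edge capacity 1; by Menger, the answer equals the max flow.
Path Plant→City (+1); total 1.
Path Plant→Bus4→City (+1); total 2.
Path Plant→Bus1→City (+1); total 3.
Path Plant→Sub3→City (+1); total 4.
Path Plant→Bus2→Sub4→City (+1); total 5.
No residual Plant→City path; max flow = 5.
Certifying cut of size 5: {Plant→Bus1, Plant→Bus2, Plant→Bus4, Plant→City, Plant→Sub3}.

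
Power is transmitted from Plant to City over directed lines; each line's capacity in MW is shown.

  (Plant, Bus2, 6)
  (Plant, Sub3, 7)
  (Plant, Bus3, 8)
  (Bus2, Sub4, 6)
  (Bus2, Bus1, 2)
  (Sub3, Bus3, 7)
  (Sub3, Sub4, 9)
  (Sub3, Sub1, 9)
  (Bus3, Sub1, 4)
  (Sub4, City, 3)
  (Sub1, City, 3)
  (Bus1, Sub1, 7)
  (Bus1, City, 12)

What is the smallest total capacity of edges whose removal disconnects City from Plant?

8

Augment Plant→Bus2→Sub4→City: bottleneck 3, flow now 3.
Augment Plant→Bus2→Bus1→City: bottleneck 2, flow now 5.
Augment Plant→Sub3→Sub1→City: bottleneck 3, flow now 8.
No augmenting path remains; maximum flow = 8.
By max-flow min-cut, the minimum cut capacity equals the max flow.
In the residual graph, reachable from Plant: {Plant, Bus2, Sub3, Bus3, Sub4, Sub1}.
Min-cut edges: Bus2→Bus1 (2), Sub4→City (3), Sub1→City (3); capacity 2 + 3 + 3 = 8.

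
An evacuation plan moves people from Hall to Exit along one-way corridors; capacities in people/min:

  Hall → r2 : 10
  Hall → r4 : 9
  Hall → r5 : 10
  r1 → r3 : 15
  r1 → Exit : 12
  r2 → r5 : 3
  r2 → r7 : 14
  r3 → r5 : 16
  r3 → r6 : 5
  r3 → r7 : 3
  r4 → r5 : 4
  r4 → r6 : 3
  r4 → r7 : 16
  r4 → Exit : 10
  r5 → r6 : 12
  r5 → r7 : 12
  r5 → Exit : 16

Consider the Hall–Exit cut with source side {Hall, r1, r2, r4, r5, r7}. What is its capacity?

68

Edges leaving {Hall, r1, r2, r4, r5, r7}: r1→r3 (15), r1→Exit (12), r4→r6 (3), r4→Exit (10), r5→r6 (12), r5→Exit (16).
Cut capacity = 15 + 12 + 3 + 10 + 12 + 16 = 68.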